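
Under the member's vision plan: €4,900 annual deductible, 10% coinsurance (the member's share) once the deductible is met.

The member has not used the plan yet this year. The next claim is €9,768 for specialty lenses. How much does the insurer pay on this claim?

€4,381.20

The full €4,900 deductible is still open; €4,900 of this bill applies to it.
After the €4,900 deductible portion, €9,768 − €4,900 = €4,868 is subject to coinsurance.
Coinsurance: €4,868 × 10% = €486.80.
That puts the member's cost at €4,900 + €486.80 = €5,386.80.
The insurer covers the remainder: €9,768 − €5,386.80 = €4,381.20.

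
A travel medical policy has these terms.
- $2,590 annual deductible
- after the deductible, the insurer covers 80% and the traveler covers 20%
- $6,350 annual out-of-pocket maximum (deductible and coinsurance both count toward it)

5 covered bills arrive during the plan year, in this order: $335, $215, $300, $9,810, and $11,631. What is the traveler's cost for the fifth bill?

Claim 1 — $335: fully absorbed by the deductible. Traveler owes $335 (running OOP $335).
Claim 2 — $215: entire amount goes to the deductible. Traveler pays $215; OOP now $550.
Claim 3 — $300: entire amount goes to the deductible. Traveler owes $300 (running OOP $850).
Claim 4 — $9,810: deductible takes $1,740, $8,070 remains; 20% of $8,070 = $1,614. Traveler owes $3,354 (running OOP $4,204).
Claim 5 — $11,631: deductible already satisfied, so traveler's share is 20% × $11,631 = $2,326.20. Adding that to $4,204 gives $6,530.20, past the $6,350 cap; traveler pays only $6,350 − $4,204 = $2,146.

$2,146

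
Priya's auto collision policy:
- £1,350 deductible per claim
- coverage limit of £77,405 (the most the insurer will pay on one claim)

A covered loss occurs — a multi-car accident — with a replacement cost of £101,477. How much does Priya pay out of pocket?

Less the £1,350 deductible: £101,477 − £1,350 = £100,127.
The £77,405 per-incident cap binds; insurer pays £77,405.
Driver's share is the uncovered remainder: £101,477 − £77,405 = £24,072.

£24,072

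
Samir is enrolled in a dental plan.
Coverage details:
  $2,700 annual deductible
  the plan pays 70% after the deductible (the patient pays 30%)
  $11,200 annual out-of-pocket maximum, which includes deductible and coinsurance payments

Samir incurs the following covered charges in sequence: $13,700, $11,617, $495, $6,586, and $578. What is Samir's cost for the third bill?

Claim 1 — $13,700: $2,700 finishes the deductible; $11,000 goes to coinsurance; coinsurance $11,000 × 30% = $3,300. Patient owes $6,000 (running OOP $6,000).
Claim 2 — $11,617: deductible already satisfied, so patient's share is 30% × $11,617 = $3,485.10. Patient pays $3,485.10; OOP now $9,485.10.
Claim 3 — $495: deductible already satisfied, so patient's share is 30% × $495 = $148.50. Patient owes $148.50 (running OOP $9,633.60).

$148.50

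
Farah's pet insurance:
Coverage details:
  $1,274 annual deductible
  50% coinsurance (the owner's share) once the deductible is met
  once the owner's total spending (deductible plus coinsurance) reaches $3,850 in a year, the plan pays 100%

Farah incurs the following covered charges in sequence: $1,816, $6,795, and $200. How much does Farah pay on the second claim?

#1 ($1,816): $1,274 finishes the deductible; $542 goes to coinsurance; coinsurance $542 × 50% = $271. Cost to owner: $1,545. OOP to date $1,545.
#2 ($6,795): 50% coinsurance on $6,795 = $3,397.50. That would push OOP to $4,942.50, over the $3,850 cap, so owner pays $3,850 − $1,545 = $2,305.

$2,305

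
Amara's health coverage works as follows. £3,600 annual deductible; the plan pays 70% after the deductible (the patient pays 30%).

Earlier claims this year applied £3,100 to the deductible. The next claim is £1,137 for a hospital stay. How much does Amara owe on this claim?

Deductible still to meet: £3,600 − £3,100 = £500.
That leaves £1,137 − £500 = £637 for coinsurance.
Coinsurance: £637 × 30% = £191.10.
That puts the patient's cost at £500 + £191.10 = £691.10.

£691.10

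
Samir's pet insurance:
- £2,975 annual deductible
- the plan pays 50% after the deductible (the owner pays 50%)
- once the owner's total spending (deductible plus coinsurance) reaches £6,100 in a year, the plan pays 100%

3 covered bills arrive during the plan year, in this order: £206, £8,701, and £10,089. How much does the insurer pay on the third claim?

£9,930

Claim 1 (£206): all of it applies to the deductible. Owner pays £206; OOP now £206. Insurer: £206 − £206 = £0.
Claim 2 (£8,701): £2,769 to deductible, leaving £5,932; owner's 50% is £2,966. Cost to owner: £5,735. OOP to date £5,941. Insurer: £8,701 − £5,735 = £2,966.
Claim 3 (£10,089): deductible met; 50% of £10,089 = £5,044.50. That would push OOP to £10,985.50, over the £6,100 cap, so owner pays £6,100 − £5,941 = £159. Plan pays £10,089 − £159 = £9,930.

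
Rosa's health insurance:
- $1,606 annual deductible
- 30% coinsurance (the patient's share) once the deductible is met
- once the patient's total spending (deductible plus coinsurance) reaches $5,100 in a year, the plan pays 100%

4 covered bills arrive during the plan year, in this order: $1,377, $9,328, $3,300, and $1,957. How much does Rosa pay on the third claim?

Claim 1 ($1,377): all of it applies to the deductible. Patient pays $1,377; OOP now $1,377.
Claim 2 ($9,328): $229 to deductible, leaving $9,099; coinsurance $9,099 × 30% = $2,729.70. Patient owes $2,958.70 (running OOP $4,335.70).
Claim 3 ($3,300): 30% coinsurance on $3,300 = $990. OOP would hit $5,325.70 > $5,100, so the cap limits the patient to $5,100 − $4,335.70 = $764.30.

$764.30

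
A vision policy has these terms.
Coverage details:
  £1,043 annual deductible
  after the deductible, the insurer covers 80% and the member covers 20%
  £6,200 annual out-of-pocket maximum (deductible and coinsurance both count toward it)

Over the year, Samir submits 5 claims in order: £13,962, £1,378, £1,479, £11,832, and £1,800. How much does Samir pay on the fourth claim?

Claim 1 — £13,962: £1,043 to deductible, leaving £12,919; member's 20% is £2,583.80. Member owes £3,626.80 (running OOP £3,626.80).
Claim 2 — £1,378: deductible met; 20% of £1,378 = £275.60. Member pays £275.60; OOP now £3,902.40.
Claim 3 — £1,479: deductible met; 20% of £1,479 = £295.80. Cost to member: £295.80. OOP to date £4,198.20.
Claim 4 — £11,832: 20% coinsurance on £11,832 = £2,366.40. Adding that to £4,198.20 gives £6,564.60, past the £6,200 cap; member pays only £6,200 − £4,198.20 = £2,001.80.

£2,001.80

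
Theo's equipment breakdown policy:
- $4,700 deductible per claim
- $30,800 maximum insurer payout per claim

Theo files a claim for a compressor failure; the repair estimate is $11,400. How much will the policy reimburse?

After the deductible, $11,400 − $4,700 = $6,700 remains.
$6,700 is within the $30,800 limit, so the insurer pays $6,700.

$6,700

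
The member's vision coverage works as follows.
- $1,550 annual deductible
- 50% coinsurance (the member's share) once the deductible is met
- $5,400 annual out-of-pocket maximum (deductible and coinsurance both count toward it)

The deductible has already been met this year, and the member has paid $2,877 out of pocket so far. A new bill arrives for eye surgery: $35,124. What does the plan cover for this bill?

With the deductible met, the entire $35,124 is subject to coinsurance.
50% of $35,124 = $17,562 falls to the member.
That would bring total out-of-pocket to $20,439, past the $5,400 cap. The member is capped at $5,400 − $2,877 = $2,523 on this claim.
The plan picks up $35,124 − $2,523 = $32,601.

$32,601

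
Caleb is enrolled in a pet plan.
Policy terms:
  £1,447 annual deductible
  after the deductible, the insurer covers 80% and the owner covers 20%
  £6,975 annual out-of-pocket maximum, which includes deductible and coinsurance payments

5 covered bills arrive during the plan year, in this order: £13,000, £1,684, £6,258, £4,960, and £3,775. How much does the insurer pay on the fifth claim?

£3,138

Claim 1 (£13,000): deductible takes £1,447, £11,553 remains; 20% of £11,553 = £2,310.60. Owner pays £3,757.60; OOP now £3,757.60. Insurer: £13,000 − £3,757.60 = £9,242.40.
Claim 2 (£1,684): deductible met; 20% of £1,684 = £336.80. Owner pays £336.80; OOP now £4,094.40. Plan pays £1,684 − £336.80 = £1,347.20.
Claim 3 (£6,258): deductible already satisfied, so owner's share is 20% × £6,258 = £1,251.60. Owner pays £1,251.60; OOP now £5,346. Insurer: £6,258 − £1,251.60 = £5,006.40.
Claim 4 (£4,960): deductible met; 20% of £4,960 = £992. Owner owes £992 (running OOP £6,338). Insurer: £4,960 − £992 = £3,968.
Claim 5 (£3,775): deductible already satisfied, so owner's share is 20% × £3,775 = £755. OOP would hit £7,093 > £6,975, so the cap limits the owner to £6,975 − £6,338 = £637. Plan pays £3,775 − £637 = £3,138.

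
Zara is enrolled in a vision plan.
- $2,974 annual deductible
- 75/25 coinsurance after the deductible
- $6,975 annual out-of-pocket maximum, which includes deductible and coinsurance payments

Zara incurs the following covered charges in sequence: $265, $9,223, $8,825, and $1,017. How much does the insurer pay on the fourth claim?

Claim 1 — $265: all of it applies to the deductible. Cost to member: $265. OOP to date $265. Insurer: $265 − $265 = $0.
Claim 2 — $9,223: $2,709 to deductible, leaving $6,514; member's 25% is $1,628.50. Member pays $4,337.50; OOP now $4,602.50. Plan pays $9,223 − $4,337.50 = $4,885.50.
Claim 3 — $8,825: deductible met; 25% of $8,825 = $2,206.25. Cost to member: $2,206.25. OOP to date $6,808.75. Insurer: $8,825 − $2,206.25 = $6,618.75.
Claim 4 — $1,017: deductible already satisfied, so member's share is 25% × $1,017 = $254.25. OOP would hit $7,063 > $6,975, so the cap limits the member to $6,975 − $6,808.75 = $166.25. Insurer: $1,017 − $166.25 = $850.75.

$850.75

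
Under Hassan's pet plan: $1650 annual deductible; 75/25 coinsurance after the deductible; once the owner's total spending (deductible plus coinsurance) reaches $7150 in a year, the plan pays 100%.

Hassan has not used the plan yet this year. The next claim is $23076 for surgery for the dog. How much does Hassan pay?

$7006.50

The full $1650 deductible is still open; $1650 of this bill applies to it.
After the $1650 deductible portion, $23076 − $1650 = $21426 is subject to coinsurance.
25% of $21426 = $5356.50 falls to the owner.
So the owner owes $1650 + $5356.50 = $7006.50 before any cap.
Year-to-date out-of-pocket becomes $0 + $7006.50 = $7006.50, still under the $7150 maximum, so no cap applies.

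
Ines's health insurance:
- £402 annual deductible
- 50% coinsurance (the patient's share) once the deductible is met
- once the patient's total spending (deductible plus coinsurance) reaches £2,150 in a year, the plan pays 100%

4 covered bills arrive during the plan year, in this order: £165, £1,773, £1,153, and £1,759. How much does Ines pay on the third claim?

#1 (£165): all of it applies to the deductible. Patient owes £165 (running OOP £165).
#2 (£1,773): deductible takes £237, £1,536 remains; coinsurance £1,536 × 50% = £768. Cost to patient: £1,005. OOP to date £1,170.
#3 (£1,153): deductible met; 50% of £1,153 = £576.50. Patient owes £576.50 (running OOP £1,746.50).

£576.50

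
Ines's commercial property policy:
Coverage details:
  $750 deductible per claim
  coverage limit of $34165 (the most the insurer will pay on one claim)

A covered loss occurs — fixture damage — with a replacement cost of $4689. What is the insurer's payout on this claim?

$3939

Less the $750 deductible: $4689 − $750 = $3939.
$3939 is within the $34165 limit, so the insurer pays $3939.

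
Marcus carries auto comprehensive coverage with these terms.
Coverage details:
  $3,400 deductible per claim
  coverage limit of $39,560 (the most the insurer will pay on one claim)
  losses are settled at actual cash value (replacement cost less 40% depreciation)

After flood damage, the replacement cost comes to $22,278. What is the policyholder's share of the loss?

$12,311.20

Actual cash value after 40% depreciation: $22,278 × 60% = $13,366.80.
Less the $3,400 deductible: $13,366.80 − $3,400 = $9,966.80.
$9,966.80 is within the $39,560 limit, so the insurer pays $9,966.80.
Policyholder's share is the uncovered remainder: $22,278 − $9,966.80 = $12,311.20.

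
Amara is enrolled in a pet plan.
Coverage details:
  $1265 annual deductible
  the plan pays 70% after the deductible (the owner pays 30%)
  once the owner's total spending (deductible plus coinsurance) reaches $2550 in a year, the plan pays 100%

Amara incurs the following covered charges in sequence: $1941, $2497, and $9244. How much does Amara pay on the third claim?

$333.10

Claim 1 — $1941: $1265 finishes the deductible; $676 goes to coinsurance; owner's 30% is $202.80. Owner owes $1467.80 (running OOP $1467.80).
Claim 2 — $2497: 30% coinsurance on $2497 = $749.10. Owner pays $749.10; OOP now $2216.90.
Claim 3 — $9244: 30% coinsurance on $9244 = $2773.20. Adding that to $2216.90 gives $4990.10, past the $2550 cap; owner pays only $2550 − $2216.90 = $333.10.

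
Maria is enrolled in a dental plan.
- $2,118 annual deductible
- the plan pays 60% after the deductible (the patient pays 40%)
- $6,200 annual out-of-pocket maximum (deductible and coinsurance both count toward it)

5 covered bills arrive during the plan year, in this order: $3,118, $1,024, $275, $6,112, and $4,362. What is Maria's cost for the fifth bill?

$717.60

#1 ($3,118): $2,118 finishes the deductible; $1,000 goes to coinsurance; coinsurance $1,000 × 40% = $400. Cost to patient: $2,518. OOP to date $2,518.
#2 ($1,024): deductible met; 40% of $1,024 = $409.60. Patient pays $409.60; OOP now $2,927.60.
#3 ($275): 40% coinsurance on $275 = $110. Patient pays $110; OOP now $3,037.60.
#4 ($6,112): 40% coinsurance on $6,112 = $2,444.80. Patient owes $2,444.80 (running OOP $5,482.40).
#5 ($4,362): 40% coinsurance on $4,362 = $1,744.80. Adding that to $5,482.40 gives $7,227.20, past the $6,200 cap; patient pays only $6,200 − $5,482.40 = $717.60.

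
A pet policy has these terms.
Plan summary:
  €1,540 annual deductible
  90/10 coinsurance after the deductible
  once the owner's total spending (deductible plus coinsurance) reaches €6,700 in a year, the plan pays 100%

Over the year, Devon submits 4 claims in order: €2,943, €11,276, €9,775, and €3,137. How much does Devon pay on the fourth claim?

€313.70

Bill 1, €2,943: €1,540 finishes the deductible; €1,403 goes to coinsurance; coinsurance €1,403 × 10% = €140.30. Owner owes €1,680.30 (running OOP €1,680.30).
Bill 2, €11,276: 10% coinsurance on €11,276 = €1,127.60. Owner owes €1,127.60 (running OOP €2,807.90).
Bill 3, €9,775: deductible met; 10% of €9,775 = €977.50. Owner owes €977.50 (running OOP €3,785.40).
Bill 4, €3,137: deductible already satisfied, so owner's share is 10% × €3,137 = €313.70. Owner owes €313.70 (running OOP €4,099.10).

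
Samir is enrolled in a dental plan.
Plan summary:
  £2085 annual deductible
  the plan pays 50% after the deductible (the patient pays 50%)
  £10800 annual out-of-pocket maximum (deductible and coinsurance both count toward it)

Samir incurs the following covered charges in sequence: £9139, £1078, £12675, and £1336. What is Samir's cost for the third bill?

£4649

Claim 1 — £9139: £2085 finishes the deductible; £7054 goes to coinsurance; 50% of £7054 = £3527. Patient pays £5612; OOP now £5612.
Claim 2 — £1078: deductible met; 50% of £1078 = £539. Cost to patient: £539. OOP to date £6151.
Claim 3 — £12675: deductible already satisfied, so patient's share is 50% × £12675 = £6337.50. OOP would hit £12488.50 > £10800, so the cap limits the patient to £10800 − £6151 = £4649.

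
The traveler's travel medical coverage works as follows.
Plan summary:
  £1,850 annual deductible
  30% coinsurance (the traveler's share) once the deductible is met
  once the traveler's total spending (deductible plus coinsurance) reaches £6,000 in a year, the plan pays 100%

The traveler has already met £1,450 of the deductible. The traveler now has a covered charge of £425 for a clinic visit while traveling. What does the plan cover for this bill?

£17.50

Remaining deductible: £1,850 − £1,450 = £400.
The remaining £25 (= £425 − £400) moves to coinsurance.
Traveler's 30% share of £25 is £7.50.
Traveler responsibility before any cap: £400 + £7.50 = £407.50.
Year-to-date out-of-pocket becomes £1,450 + £407.50 = £1,857.50, still under the £6,000 maximum, so no cap applies.
Insurer pays the balance: £425 − £407.50 = £17.50.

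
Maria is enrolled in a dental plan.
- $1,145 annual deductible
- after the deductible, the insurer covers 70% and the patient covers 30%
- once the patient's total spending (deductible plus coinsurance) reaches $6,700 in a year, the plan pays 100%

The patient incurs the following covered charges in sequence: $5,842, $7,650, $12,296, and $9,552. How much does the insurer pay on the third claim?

$10,445.10

Claim 1 ($5,842): deductible takes $1,145, $4,697 remains; coinsurance $4,697 × 30% = $1,409.10. Patient owes $2,554.10 (running OOP $2,554.10). Plan pays $5,842 − $2,554.10 = $3,287.90.
Claim 2 ($7,650): 30% coinsurance on $7,650 = $2,295. Patient owes $2,295 (running OOP $4,849.10). Insurer: $7,650 − $2,295 = $5,355.
Claim 3 ($12,296): deductible met; 30% of $12,296 = $3,688.80. OOP would hit $8,537.90 > $6,700, so the cap limits the patient to $6,700 − $4,849.10 = $1,850.90. Plan pays $12,296 − $1,850.90 = $10,445.10.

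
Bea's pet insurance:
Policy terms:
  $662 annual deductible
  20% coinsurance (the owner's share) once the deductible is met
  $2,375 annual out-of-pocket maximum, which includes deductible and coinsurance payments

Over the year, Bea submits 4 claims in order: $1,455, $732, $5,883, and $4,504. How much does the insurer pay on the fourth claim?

$4,272.60

Claim 1 — $1,455: $662 to deductible, leaving $793; owner's 20% is $158.60. Owner pays $820.60; OOP now $820.60. Plan pays $1,455 − $820.60 = $634.40.
Claim 2 — $732: 20% coinsurance on $732 = $146.40. Owner pays $146.40; OOP now $967. Plan pays $732 − $146.40 = $585.60.
Claim 3 — $5,883: deductible met; 20% of $5,883 = $1,176.60. Cost to owner: $1,176.60. OOP to date $2,143.60. Plan pays $5,883 − $1,176.60 = $4,706.40.
Claim 4 — $4,504: deductible met; 20% of $4,504 = $900.80. OOP would hit $3,044.40 > $2,375, so the cap limits the owner to $2,375 − $2,143.60 = $231.40. Insurer: $4,504 − $231.40 = $4,272.60.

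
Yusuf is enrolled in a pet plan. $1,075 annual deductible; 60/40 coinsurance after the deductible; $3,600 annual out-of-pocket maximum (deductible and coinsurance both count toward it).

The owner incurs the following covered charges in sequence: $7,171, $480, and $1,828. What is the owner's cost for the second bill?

Claim 1 ($7,171): deductible takes $1,075, $6,096 remains; 40% of $6,096 = $2,438.40. Owner owes $3,513.40 (running OOP $3,513.40).
Claim 2 ($480): deductible already satisfied, so owner's share is 40% × $480 = $192. That would push OOP to $3,705.40, over the $3,600 cap, so owner pays $3,600 − $3,513.40 = $86.60.

$86.60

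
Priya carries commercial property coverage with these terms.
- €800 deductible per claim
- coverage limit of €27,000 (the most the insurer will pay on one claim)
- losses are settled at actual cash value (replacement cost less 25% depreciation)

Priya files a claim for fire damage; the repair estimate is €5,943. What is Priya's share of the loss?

€2,285.75

At 25% depreciation, ACV = €5,943 − €1,485.75 = €4,457.25.
After the deductible, €4,457.25 − €800 = €3,657.25 remains.
That's under the €27,000 cap, so the insurer reimburses the full €3,657.25.
The business bears the rest of the original loss: €5,943 − €3,657.25 = €2,285.75.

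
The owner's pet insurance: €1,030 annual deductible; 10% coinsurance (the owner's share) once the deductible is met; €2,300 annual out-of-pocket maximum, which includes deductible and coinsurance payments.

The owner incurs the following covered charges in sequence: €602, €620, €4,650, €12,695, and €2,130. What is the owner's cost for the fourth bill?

€785.80

Claim 1 (€602): fully absorbed by the deductible. Owner pays €602; OOP now €602.
Claim 2 (€620): deductible takes €428, €192 remains; owner's 10% is €19.20. Owner owes €447.20 (running OOP €1,049.20).
Claim 3 (€4,650): 10% coinsurance on €4,650 = €465. Owner pays €465; OOP now €1,514.20.
Claim 4 (€12,695): deductible already satisfied, so owner's share is 10% × €12,695 = €1,269.50. That would push OOP to €2,783.70, over the €2,300 cap, so owner pays €2,300 − €1,514.20 = €785.80.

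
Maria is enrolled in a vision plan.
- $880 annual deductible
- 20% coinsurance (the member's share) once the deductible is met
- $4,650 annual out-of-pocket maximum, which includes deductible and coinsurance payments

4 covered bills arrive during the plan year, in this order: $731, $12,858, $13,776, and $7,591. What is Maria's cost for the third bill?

$1,228.20

Claim 1 — $731: entire amount goes to the deductible. Member owes $731 (running OOP $731).
Claim 2 — $12,858: deductible takes $149, $12,709 remains; 20% of $12,709 = $2,541.80. Cost to member: $2,690.80. OOP to date $3,421.80.
Claim 3 — $13,776: 20% coinsurance on $13,776 = $2,755.20. Adding that to $3,421.80 gives $6,177, past the $4,650 cap; member pays only $4,650 − $3,421.80 = $1,228.20.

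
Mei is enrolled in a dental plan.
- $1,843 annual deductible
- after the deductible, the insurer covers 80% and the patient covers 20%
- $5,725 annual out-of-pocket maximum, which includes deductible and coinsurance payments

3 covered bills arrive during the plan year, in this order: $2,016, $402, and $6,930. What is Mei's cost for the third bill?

$1,386

Bill 1, $2,016: $1,843 to deductible, leaving $173; patient's 20% is $34.60. Cost to patient: $1,877.60. OOP to date $1,877.60.
Bill 2, $402: deductible already satisfied, so patient's share is 20% × $402 = $80.40. Patient pays $80.40; OOP now $1,958.
Bill 3, $6,930: deductible met; 20% of $6,930 = $1,386. Patient pays $1,386; OOP now $3,344.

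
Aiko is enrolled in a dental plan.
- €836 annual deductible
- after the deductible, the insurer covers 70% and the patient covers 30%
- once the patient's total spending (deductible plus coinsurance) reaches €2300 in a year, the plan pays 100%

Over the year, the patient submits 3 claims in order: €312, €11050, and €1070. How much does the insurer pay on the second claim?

#1 (€312): fully absorbed by the deductible. Patient pays €312; OOP now €312. Insurer: €312 − €312 = €0.
#2 (€11050): €524 finishes the deductible; €10526 goes to coinsurance; 30% of €10526 = €3157.80. Deductible plus coinsurance: €524 + €3157.80 = €3681.80. That would push OOP to €3993.80, over the €2300 cap, so patient pays €2300 − €312 = €1988. Insurer: €11050 − €1988 = €9062.

€9062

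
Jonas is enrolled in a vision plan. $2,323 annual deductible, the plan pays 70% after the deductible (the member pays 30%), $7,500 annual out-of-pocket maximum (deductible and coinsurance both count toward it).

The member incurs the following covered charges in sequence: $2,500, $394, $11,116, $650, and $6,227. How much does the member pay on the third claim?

Bill 1, $2,500: deductible takes $2,323, $177 remains; member's 30% is $53.10. Member pays $2,376.10; OOP now $2,376.10.
Bill 2, $394: 30% coinsurance on $394 = $118.20. Member owes $118.20 (running OOP $2,494.30).
Bill 3, $11,116: 30% coinsurance on $11,116 = $3,334.80. Member owes $3,334.80 (running OOP $5,829.10).

$3,334.80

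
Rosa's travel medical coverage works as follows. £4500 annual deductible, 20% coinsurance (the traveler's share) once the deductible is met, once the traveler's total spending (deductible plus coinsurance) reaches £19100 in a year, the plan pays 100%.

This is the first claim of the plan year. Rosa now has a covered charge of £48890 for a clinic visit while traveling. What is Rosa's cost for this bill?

£13378

Deductible not yet touched, so the first £4500 of the bill goes to the deductible.
The remaining £44390 (= £48890 − £4500) moves to coinsurance.
20% of £44390 = £8878 falls to the traveler.
That puts the traveler's cost at £4500 + £8878 = £13378 before any cap.
Total out-of-pocket so far would be £0 + £13378 = £13378, below the £19100 cap — no reduction.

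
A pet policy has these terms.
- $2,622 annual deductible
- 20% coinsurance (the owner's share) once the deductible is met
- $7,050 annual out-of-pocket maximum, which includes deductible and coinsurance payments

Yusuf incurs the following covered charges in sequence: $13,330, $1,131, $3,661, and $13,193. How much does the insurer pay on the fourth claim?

#1 ($13,330): $2,622 to deductible, leaving $10,708; owner's 20% is $2,141.60. Cost to owner: $4,763.60. OOP to date $4,763.60. Plan pays $13,330 − $4,763.60 = $8,566.40.
#2 ($1,131): deductible met; 20% of $1,131 = $226.20. Owner owes $226.20 (running OOP $4,989.80). Plan pays $1,131 − $226.20 = $904.80.
#3 ($3,661): deductible met; 20% of $3,661 = $732.20. Owner pays $732.20; OOP now $5,722. Insurer: $3,661 − $732.20 = $2,928.80.
#4 ($13,193): deductible already satisfied, so owner's share is 20% × $13,193 = $2,638.60. OOP would hit $8,360.60 > $7,050, so the cap limits the owner to $7,050 − $5,722 = $1,328. Plan pays $13,193 − $1,328 = $11,865.

$11,865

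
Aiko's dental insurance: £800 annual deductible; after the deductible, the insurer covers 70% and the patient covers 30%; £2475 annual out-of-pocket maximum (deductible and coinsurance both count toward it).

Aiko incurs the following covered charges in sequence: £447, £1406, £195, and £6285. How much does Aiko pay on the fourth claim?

£1300.60

Claim 1 — £447: all of it applies to the deductible. Cost to patient: £447. OOP to date £447.
Claim 2 — £1406: deductible takes £353, £1053 remains; coinsurance £1053 × 30% = £315.90. Cost to patient: £668.90. OOP to date £1115.90.
Claim 3 — £195: deductible already satisfied, so patient's share is 30% × £195 = £58.50. Patient pays £58.50; OOP now £1174.40.
Claim 4 — £6285: deductible already satisfied, so patient's share is 30% × £6285 = £1885.50. OOP would hit £3059.90 > £2475, so the cap limits the patient to £2475 − £1174.40 = £1300.60.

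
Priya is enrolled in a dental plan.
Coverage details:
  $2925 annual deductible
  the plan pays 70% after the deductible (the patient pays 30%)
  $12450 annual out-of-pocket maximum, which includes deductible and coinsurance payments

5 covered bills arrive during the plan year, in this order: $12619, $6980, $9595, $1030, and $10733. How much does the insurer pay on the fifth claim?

#1 ($12619): $2925 to deductible, leaving $9694; coinsurance $9694 × 30% = $2908.20. Patient pays $5833.20; OOP now $5833.20. Plan pays $12619 − $5833.20 = $6785.80.
#2 ($6980): deductible met; 30% of $6980 = $2094. Patient owes $2094 (running OOP $7927.20). Insurer: $6980 − $2094 = $4886.
#3 ($9595): 30% coinsurance on $9595 = $2878.50. Patient pays $2878.50; OOP now $10805.70. Insurer: $9595 − $2878.50 = $6716.50.
#4 ($1030): deductible met; 30% of $1030 = $309. Patient owes $309 (running OOP $11114.70). Insurer: $1030 − $309 = $721.
#5 ($10733): deductible met; 30% of $10733 = $3219.90. That would push OOP to $14334.60, over the $12450 cap, so patient pays $12450 − $11114.70 = $1335.30. Plan pays $10733 − $1335.30 = $9397.70.

$9397.70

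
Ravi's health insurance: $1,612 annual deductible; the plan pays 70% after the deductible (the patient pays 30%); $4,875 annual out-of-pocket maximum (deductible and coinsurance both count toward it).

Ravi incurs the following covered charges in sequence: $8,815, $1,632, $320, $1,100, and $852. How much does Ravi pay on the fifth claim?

$186.50

#1 ($8,815): $1,612 finishes the deductible; $7,203 goes to coinsurance; coinsurance $7,203 × 30% = $2,160.90. Cost to patient: $3,772.90. OOP to date $3,772.90.
#2 ($1,632): deductible already satisfied, so patient's share is 30% × $1,632 = $489.60. Cost to patient: $489.60. OOP to date $4,262.50.
#3 ($320): deductible already satisfied, so patient's share is 30% × $320 = $96. Cost to patient: $96. OOP to date $4,358.50.
#4 ($1,100): deductible met; 30% of $1,100 = $330. Patient owes $330 (running OOP $4,688.50).
#5 ($852): 30% coinsurance on $852 = $255.60. That would push OOP to $4,944.10, over the $4,875 cap, so patient pays $4,875 − $4,688.50 = $186.50.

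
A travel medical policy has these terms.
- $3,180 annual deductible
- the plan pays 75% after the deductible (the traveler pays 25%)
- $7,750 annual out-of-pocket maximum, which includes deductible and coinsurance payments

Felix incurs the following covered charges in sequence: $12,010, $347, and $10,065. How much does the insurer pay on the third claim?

$7,789.25

Claim 1 — $12,010: deductible takes $3,180, $8,830 remains; 25% of $8,830 = $2,207.50. Cost to traveler: $5,387.50. OOP to date $5,387.50. Insurer: $12,010 − $5,387.50 = $6,622.50.
Claim 2 — $347: 25% coinsurance on $347 = $86.75. Cost to traveler: $86.75. OOP to date $5,474.25. Plan pays $347 − $86.75 = $260.25.
Claim 3 — $10,065: 25% coinsurance on $10,065 = $2,516.25. That would push OOP to $7,990.50, over the $7,750 cap, so traveler pays $7,750 − $5,474.25 = $2,275.75. Insurer: $10,065 − $2,275.75 = $7,789.25.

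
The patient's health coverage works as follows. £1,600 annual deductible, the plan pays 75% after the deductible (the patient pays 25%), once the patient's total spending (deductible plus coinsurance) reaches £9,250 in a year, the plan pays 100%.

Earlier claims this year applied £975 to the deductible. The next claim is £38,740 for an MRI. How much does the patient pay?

£8,275

£975 of the £1,600 deductible is already met, leaving £625.
The remaining £38,115 (= £38,740 − £625) moves to coinsurance.
25% of £38,115 = £9,528.75 falls to the patient.
So the patient owes £625 + £9,528.75 = £10,153.75 before any cap.
Adding £10,153.75 to the £975 already spent would give £11,128.75, which exceeds the £9,250 cap; the patient pays just £9,250 − £975 = £8,275.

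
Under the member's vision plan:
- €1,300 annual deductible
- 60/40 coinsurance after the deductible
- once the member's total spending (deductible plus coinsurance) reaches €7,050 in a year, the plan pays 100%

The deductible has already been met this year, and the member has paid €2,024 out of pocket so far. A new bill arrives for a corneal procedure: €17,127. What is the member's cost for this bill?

€5,026

The deductible is already satisfied, so the full bill goes to coinsurance.
40% of €17,127 = €6,850.80 falls to the member.
Adding €6,850.80 to the €2,024 already spent would give €8,874.80, which exceeds the €7,050 cap; the member pays just €7,050 − €2,024 = €5,026.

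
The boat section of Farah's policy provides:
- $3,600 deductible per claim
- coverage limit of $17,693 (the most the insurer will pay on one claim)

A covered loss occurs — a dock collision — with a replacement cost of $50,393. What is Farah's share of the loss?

$32,700

Subtract the deductible: $50,393 − $3,600 = $46,793.
The $17,693 per-incident cap binds; insurer pays $17,693.
Owner's share is the uncovered remainder: $50,393 − $17,693 = $32,700.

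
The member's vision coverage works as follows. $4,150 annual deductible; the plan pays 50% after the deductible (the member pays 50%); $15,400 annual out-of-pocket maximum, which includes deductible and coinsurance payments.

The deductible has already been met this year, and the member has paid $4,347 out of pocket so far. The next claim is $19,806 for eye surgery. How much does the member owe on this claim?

$9,903

The deductible is already satisfied, so the full bill goes to coinsurance.
50% of $19,806 = $9,903 falls to the member.
Total out-of-pocket so far would be $4,347 + $9,903 = $14,250, below the $15,400 cap — no reduction.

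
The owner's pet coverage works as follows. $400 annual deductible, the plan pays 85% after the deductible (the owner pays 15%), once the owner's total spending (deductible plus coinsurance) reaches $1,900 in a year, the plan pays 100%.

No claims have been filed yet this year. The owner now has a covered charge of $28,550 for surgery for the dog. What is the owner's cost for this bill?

$1,900

Deductible not yet touched, so the first $400 of the bill goes to the deductible.
After the $400 deductible portion, $28,550 − $400 = $28,150 is subject to coinsurance.
15% of $28,150 = $4,222.50 falls to the owner.
So the owner owes $400 + $4,222.50 = $4,622.50 before any cap.
That would bring total out-of-pocket to $4,622.50, past the $1,900 cap. The owner is capped at $1,900 − $0 = $1,900 on this claim.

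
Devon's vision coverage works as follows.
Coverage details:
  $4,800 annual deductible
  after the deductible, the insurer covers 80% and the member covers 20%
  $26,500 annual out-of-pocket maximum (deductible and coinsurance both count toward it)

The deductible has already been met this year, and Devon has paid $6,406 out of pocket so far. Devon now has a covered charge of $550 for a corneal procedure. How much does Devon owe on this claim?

The deductible is already satisfied, so the full bill goes to coinsurance.
Member's 20% share of $550 is $110.
Cumulative spending $6,406 + $110 = $6,516 stays under the $26,500 maximum.

$110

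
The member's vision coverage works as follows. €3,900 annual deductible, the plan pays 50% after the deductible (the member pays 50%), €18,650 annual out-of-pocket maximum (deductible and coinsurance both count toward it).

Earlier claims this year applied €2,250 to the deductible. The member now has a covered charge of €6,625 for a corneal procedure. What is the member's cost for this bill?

€4,137.50

Deductible still to meet: €3,900 − €2,250 = €1,650.
That leaves €6,625 − €1,650 = €4,975 for coinsurance.
50% of €4,975 = €2,487.50 falls to the member.
So the member owes €1,650 + €2,487.50 = €4,137.50 before any cap.
Total out-of-pocket so far would be €2,250 + €4,137.50 = €6,387.50, below the €18,650 cap — no reduction.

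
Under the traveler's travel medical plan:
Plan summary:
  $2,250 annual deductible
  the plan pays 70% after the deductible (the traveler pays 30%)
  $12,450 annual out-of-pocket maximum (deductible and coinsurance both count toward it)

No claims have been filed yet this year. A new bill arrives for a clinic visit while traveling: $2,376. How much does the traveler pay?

$2,287.80

Nothing has been paid toward the $2,250 deductible, so the first $2,250 of this charge is applied there.
The remaining $126 (= $2,376 − $2,250) moves to coinsurance.
Coinsurance: $126 × 30% = $37.80.
Traveler responsibility before any cap: $2,250 + $37.80 = $2,287.80.
Year-to-date out-of-pocket becomes $0 + $2,287.80 = $2,287.80, still under the $12,450 maximum, so no cap applies.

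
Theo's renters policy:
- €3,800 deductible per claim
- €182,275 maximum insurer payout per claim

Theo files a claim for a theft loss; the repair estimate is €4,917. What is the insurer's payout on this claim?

€1,117

Less the €3,800 deductible: €4,917 − €3,800 = €1,117.
That's under the €182,275 cap, so the insurer reimburses the full €1,117.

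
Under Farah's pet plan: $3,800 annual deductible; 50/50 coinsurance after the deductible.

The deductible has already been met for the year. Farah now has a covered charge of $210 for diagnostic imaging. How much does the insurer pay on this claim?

With the deductible met, the entire $210 is subject to coinsurance.
Owner's 50% share of $210 is $105.
The insurer covers the remainder: $210 − $105 = $105.

$105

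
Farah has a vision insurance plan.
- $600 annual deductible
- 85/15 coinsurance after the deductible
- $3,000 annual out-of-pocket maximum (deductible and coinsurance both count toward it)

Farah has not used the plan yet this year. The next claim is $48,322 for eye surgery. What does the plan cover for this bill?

The full $600 deductible is still open; $600 of this bill applies to it.
After the $600 deductible portion, $48,322 − $600 = $47,722 is subject to coinsurance.
Member's 15% share of $47,722 is $7,158.30.
That puts the member's cost at $600 + $7,158.30 = $7,758.30 before any cap.
Year-to-date out-of-pocket would reach $0 + $7,758.30 = $7,758.30, above the $3,000 maximum, so the member pays only $3,000 − $0 = $3,000.
The insurer covers the remainder: $48,322 − $3,000 = $45,322.

$45,322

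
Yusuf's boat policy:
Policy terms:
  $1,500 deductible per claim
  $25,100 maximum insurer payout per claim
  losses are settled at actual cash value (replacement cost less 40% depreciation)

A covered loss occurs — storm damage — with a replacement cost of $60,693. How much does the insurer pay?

At 40% depreciation, ACV = $60,693 − $24,277.20 = $36,415.80.
Subtract the deductible: $36,415.80 − $1,500 = $34,915.80.
The $25,100 per-incident cap binds; insurer pays $25,100.

$25,100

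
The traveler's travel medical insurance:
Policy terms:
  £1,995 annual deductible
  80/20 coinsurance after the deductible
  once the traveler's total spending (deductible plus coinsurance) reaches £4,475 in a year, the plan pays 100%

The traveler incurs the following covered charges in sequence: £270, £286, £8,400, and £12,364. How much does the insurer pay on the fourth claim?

£11,276.20

#1 (£270): all of it applies to the deductible. Traveler pays £270; OOP now £270. Insurer: £270 − £270 = £0.
#2 (£286): all of it applies to the deductible. Cost to traveler: £286. OOP to date £556. Insurer: £286 − £286 = £0.
#3 (£8,400): deductible takes £1,439, £6,961 remains; 20% of £6,961 = £1,392.20. Traveler pays £2,831.20; OOP now £3,387.20. Plan pays £8,400 − £2,831.20 = £5,568.80.
#4 (£12,364): deductible met; 20% of £12,364 = £2,472.80. That would push OOP to £5,860, over the £4,475 cap, so traveler pays £4,475 − £3,387.20 = £1,087.80. Plan pays £12,364 − £1,087.80 = £11,276.20.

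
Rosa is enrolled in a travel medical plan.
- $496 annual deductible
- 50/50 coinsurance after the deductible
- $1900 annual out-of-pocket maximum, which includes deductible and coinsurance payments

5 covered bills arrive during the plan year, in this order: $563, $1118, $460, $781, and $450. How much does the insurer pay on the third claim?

$230

Bill 1, $563: $496 to deductible, leaving $67; coinsurance $67 × 50% = $33.50. Traveler pays $529.50; OOP now $529.50. Insurer: $563 − $529.50 = $33.50.
Bill 2, $1118: deductible already satisfied, so traveler's share is 50% × $1118 = $559. Cost to traveler: $559. OOP to date $1088.50. Plan pays $1118 − $559 = $559.
Bill 3, $460: deductible already satisfied, so traveler's share is 50% × $460 = $230. Cost to traveler: $230. OOP to date $1318.50. Insurer: $460 − $230 = $230.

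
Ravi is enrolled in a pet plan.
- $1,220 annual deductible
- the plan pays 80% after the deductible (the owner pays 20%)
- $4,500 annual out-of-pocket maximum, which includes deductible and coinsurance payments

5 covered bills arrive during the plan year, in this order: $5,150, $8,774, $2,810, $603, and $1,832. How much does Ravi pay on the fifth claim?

#1 ($5,150): $1,220 finishes the deductible; $3,930 goes to coinsurance; 20% of $3,930 = $786. Owner pays $2,006; OOP now $2,006.
#2 ($8,774): deductible met; 20% of $8,774 = $1,754.80. Cost to owner: $1,754.80. OOP to date $3,760.80.
#3 ($2,810): 20% coinsurance on $2,810 = $562. Owner owes $562 (running OOP $4,322.80).
#4 ($603): 20% coinsurance on $603 = $120.60. Owner pays $120.60; OOP now $4,443.40.
#5 ($1,832): 20% coinsurance on $1,832 = $366.40. That would push OOP to $4,809.80, over the $4,500 cap, so owner pays $4,500 − $4,443.40 = $56.60.

$56.60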